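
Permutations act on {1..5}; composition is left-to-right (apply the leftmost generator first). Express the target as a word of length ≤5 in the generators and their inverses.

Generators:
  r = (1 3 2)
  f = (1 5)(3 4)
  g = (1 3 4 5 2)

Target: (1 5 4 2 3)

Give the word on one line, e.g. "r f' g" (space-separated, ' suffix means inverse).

g g f' r g'

  after g: (1 3 4 5 2)
  after g: (1 4 2 3 5)
  after f': (1 3)(2 4)
  after r: (1 2 4)
  after g': (1 5 4 2 3)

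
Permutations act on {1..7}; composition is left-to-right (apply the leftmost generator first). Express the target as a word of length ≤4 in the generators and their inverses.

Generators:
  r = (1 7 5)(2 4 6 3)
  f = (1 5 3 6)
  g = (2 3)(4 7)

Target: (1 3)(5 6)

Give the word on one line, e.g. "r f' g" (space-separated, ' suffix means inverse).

  after f: (1 5 3 6)
  after f: (1 3)(5 6)

f f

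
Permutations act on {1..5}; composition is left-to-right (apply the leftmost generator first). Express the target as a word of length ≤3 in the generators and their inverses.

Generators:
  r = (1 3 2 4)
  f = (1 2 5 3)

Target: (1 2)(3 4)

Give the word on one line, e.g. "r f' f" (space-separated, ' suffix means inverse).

  after r': (1 4 2 3)
  after r': (1 2)(3 4)

r' r'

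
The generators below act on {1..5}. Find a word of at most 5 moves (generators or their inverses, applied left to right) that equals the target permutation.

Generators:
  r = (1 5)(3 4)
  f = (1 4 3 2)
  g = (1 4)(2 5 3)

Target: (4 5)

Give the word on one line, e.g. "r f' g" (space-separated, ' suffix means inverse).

f' f' r g

  after f': (1 2 3 4)
  after f': (1 3)(2 4)
  after r: (1 4 2 3 5)
  after g: (4 5)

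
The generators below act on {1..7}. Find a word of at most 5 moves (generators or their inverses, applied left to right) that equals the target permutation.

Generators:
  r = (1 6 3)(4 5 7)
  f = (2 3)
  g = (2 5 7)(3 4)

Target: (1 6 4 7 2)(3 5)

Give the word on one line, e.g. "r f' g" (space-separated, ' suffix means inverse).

f r g f

  after f: (2 3)
  after r: (1 6 3 2)(4 5 7)
  after g: (1 6 4 7 3 5 2)
  after f: (1 6 4 7 2)(3 5)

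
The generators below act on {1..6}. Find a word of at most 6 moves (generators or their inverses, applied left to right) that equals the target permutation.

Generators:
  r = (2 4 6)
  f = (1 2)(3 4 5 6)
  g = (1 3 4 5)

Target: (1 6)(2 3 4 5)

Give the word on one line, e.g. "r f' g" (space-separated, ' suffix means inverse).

r f' r r

  after r: (2 4 6)
  after f': (1 2 3 6)(4 5)
  after r: (1 4 5 6)(2 3)
  after r: (1 6)(2 3 4 5)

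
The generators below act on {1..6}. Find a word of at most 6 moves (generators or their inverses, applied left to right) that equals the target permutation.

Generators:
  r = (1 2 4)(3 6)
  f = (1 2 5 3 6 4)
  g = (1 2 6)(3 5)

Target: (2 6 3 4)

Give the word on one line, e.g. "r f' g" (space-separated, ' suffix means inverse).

  after f: (1 2 5 3 6 4)
  after r: (1 4 2 5 6)
  after r: (2 5 3 6)
  after g: (1 2 3)
  after r': (2 6 3 4)

f r r g r'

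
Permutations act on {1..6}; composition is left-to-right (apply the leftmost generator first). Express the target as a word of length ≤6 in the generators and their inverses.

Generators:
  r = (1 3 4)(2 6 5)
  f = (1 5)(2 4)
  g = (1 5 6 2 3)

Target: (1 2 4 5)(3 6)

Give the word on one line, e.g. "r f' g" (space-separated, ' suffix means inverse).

  after g': (1 3 2 6 5)
  after r': (3 5 4)
  after f': (1 5 2 4 3)
  after g: (1 6 2 4)(3 5)
  after g: (1 2 4 5)(3 6)

g' r' f' g g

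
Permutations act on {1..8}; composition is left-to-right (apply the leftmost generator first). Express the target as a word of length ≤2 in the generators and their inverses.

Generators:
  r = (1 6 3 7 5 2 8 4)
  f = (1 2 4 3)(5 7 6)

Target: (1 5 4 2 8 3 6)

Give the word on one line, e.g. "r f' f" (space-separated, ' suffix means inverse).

r f

  after r: (1 6 3 7 5 2 8 4)
  after f: (1 5 4 2 8 3 6)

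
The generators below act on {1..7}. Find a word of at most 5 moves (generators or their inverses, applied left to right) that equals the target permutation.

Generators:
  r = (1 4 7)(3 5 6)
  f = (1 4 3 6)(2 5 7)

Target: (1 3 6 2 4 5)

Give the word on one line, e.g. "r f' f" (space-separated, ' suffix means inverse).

  after r': (1 7 4)(3 6 5)
  after f': (1 5 4 6 2 7)
  after r': (1 3 6 2 4 5)

r' f' r'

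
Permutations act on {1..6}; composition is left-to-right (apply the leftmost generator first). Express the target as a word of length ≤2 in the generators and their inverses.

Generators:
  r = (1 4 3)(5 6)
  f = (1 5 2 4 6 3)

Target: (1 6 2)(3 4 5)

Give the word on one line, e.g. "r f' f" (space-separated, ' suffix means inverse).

f' f'

  after f': (1 3 6 4 2 5)
  after f': (1 6 2)(3 4 5)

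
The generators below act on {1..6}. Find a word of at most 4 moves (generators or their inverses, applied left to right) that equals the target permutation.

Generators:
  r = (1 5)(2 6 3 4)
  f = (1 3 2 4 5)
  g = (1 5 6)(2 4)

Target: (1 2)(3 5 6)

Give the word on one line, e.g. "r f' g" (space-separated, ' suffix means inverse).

r f g' r'

  after r: (1 5)(2 6 3 4)
  after f: (2 6)(3 5)
  after g': (1 6 4 2 5 3)
  after r': (1 2)(3 5 6)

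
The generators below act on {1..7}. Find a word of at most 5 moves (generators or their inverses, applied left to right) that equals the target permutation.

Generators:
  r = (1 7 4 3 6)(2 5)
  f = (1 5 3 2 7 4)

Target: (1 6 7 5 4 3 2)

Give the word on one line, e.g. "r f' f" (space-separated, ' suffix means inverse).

  after f': (1 4 7 2 3 5)
  after r': (1 7 5 6 3 2 4)
  after r': (2 7)(3 5)(4 6)
  after r': (1 6 7 5 4 3 2)

f' r' r' r'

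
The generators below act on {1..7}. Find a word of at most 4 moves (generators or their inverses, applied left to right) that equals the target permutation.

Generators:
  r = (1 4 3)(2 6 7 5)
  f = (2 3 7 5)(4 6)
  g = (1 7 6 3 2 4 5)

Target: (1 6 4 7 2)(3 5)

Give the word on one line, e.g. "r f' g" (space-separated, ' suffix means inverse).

  after g: (1 7 6 3 2 4 5)
  after r': (1 6 4 7 2)(3 5)

g r'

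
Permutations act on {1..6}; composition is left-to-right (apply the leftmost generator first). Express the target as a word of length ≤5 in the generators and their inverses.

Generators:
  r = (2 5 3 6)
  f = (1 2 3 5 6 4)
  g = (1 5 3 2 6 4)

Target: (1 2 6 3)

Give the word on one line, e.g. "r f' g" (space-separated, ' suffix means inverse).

f r' f' f' g

  after f: (1 2 3 5 6 4)
  after r': (1 6 4)(2 5 3)
  after f': (1 5 2 3)
  after f': (1 3 4 6 5)
  after g: (1 2 6 3)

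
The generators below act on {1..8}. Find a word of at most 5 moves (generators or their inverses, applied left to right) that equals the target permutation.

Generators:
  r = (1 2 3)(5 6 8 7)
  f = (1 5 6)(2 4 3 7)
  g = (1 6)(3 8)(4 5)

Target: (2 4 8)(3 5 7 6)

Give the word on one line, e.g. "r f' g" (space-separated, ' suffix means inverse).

r' g f' g' r

  after r': (1 3 2)(5 7 8 6)
  after g: (1 8)(2 6 4 5 7 3)
  after f': (1 8 6 2 5 3 7 4)
  after g': (1 3 7 5 8)(2 4 6)
  after r: (2 4 8)(3 5 7 6)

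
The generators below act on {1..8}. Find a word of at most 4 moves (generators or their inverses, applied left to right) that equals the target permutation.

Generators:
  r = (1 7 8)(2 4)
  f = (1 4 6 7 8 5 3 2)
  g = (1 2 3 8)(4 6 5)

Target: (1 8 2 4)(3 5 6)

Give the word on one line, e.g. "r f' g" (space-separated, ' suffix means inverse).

g f r'

  after g: (1 2 3 8)(4 6 5)
  after f: (3 5 6)(4 7 8)
  after r': (1 8 2 4)(3 5 6)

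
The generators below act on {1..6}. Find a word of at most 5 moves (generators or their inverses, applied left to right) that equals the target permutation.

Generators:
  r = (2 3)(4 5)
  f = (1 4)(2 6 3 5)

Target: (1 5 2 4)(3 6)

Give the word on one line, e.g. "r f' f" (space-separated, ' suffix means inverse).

f' r r r

  after f': (1 4)(2 5 3 6)
  after r: (1 5 2 4)(3 6)
  after r: (1 4)(2 5 3 6)
  after r: (1 5 2 4)(3 6)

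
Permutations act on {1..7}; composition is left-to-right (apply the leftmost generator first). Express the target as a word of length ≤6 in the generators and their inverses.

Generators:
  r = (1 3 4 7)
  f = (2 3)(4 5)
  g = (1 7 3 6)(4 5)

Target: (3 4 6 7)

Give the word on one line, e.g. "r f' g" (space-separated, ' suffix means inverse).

  after r': (1 7 4 3)
  after r': (1 4)(3 7)
  after r': (1 3 4 7)
  after g': (1 7 6 3 5 4)
  after g': (3 4 6 7)

r' r' r' g' g'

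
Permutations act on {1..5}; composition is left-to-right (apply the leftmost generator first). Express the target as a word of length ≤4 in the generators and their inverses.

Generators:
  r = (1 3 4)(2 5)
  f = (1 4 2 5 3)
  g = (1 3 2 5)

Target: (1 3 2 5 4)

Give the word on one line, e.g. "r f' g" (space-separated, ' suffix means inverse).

r' f g f

  after r': (1 4 3)(2 5)
  after f: (1 2 3 4)
  after g: (1 5)(3 4)
  after f: (1 3 2 5 4)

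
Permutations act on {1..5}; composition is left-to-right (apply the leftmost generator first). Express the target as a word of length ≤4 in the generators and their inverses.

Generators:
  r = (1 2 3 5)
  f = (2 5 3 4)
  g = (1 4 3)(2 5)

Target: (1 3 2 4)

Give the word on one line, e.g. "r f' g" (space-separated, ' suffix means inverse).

f' r r

  after f': (2 4 3 5)
  after r: (1 2 4 5 3)
  after r: (1 3 2 4)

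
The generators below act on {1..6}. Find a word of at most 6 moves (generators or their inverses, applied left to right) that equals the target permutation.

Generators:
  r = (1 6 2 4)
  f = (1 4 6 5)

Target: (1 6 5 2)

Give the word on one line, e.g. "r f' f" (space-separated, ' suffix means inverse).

  after f': (1 5 6 4)
  after f': (1 6)(4 5)
  after f': (1 4 6 5)
  after r': (1 2 6 5 4)
  after r': (1 6 5 2)

f' f' f' r' r'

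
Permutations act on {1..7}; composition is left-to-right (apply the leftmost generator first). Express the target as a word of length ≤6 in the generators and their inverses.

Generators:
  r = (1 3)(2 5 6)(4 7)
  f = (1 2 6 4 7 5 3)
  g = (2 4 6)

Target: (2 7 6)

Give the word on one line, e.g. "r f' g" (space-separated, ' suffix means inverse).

  after g': (2 6 4)
  after g': (2 4 6)
  after f': (1 3 5 7 4 2 6)
  after g': (1 3 5 7 2 4 6)
  after f: (2 7 6)

g' g' f' g' f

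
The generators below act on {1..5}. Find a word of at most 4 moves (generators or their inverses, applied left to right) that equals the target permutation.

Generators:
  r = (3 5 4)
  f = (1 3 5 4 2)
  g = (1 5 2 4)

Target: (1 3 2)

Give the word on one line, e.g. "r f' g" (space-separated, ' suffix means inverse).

  after r: (3 5 4)
  after g: (1 5)(2 4 3)
  after f': (1 3 4)(2 5)
  after g': (1 3 2)

r g f' g'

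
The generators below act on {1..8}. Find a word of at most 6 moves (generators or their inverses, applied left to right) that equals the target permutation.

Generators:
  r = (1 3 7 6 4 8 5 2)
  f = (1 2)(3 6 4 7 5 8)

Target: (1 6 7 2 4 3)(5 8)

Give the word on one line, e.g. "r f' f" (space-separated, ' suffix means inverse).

r' r' f' f' f'

  after r': (1 2 5 8 4 6 7 3)
  after r': (1 5 4 7)(2 8 6 3)
  after f': (1 7 2 5 6 8 3)
  after f': (1 4 6 5 3 2 7)
  after f': (1 6 7 2 4 3)(5 8)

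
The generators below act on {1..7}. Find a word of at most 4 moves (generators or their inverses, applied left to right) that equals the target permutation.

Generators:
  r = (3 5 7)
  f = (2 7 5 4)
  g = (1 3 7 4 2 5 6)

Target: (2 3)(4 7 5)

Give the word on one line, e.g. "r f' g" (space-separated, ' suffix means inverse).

f' f' r' f'

  after f': (2 4 5 7)
  after f': (2 5)(4 7)
  after r': (2 3 7 4 5)
  after f': (2 3)(4 7 5)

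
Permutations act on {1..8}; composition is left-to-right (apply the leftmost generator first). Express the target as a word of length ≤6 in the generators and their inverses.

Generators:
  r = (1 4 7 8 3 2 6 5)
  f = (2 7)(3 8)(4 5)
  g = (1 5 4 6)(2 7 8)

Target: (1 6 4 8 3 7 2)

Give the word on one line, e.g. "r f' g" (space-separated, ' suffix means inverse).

r f' f' g

  after r: (1 4 7 8 3 2 6 5)
  after f': (1 5)(2 6 4)(3 7)
  after f': (1 4 7 8 3 2 6 5)
  after g: (1 6 4 8 3 7 2)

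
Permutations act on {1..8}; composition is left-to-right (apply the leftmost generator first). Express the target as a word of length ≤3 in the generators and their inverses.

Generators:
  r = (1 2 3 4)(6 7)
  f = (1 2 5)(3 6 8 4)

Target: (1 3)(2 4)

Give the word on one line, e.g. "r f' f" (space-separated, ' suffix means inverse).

r' r'

  after r': (1 4 3 2)(6 7)
  after r': (1 3)(2 4)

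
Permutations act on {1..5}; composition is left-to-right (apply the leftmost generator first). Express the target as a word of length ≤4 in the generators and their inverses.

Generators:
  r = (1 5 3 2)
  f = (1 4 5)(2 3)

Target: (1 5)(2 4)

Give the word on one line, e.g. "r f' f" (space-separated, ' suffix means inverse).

f' r' f f

  after f': (1 5 4)(2 3)
  after r': (2 5 4)
  after f: (1 4 3 2)
  after f: (1 5)(2 4)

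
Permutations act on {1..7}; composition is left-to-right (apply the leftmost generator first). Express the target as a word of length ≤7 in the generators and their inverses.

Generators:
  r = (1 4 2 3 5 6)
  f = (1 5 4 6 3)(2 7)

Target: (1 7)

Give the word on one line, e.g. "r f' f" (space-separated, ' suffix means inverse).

  after r': (1 6 5 3 2 4)
  after f: (1 3 7 2 6 4 5)
  after r': (1 2 5 6)(3 7 4)
  after f: (1 7 6 5 3 2 4)
  after r: (1 7)

r' f r' f r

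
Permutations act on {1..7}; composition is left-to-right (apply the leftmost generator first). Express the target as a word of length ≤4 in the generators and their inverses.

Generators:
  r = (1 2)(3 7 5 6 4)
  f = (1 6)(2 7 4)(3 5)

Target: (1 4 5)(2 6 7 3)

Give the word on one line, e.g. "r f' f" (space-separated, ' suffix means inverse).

r f'

  after r: (1 2)(3 7 5 6 4)
  after f': (1 4 5)(2 6 7 3)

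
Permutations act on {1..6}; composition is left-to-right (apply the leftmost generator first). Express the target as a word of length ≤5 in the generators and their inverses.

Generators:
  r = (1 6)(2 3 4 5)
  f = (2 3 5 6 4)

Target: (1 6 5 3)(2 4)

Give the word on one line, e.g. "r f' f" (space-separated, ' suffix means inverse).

f f r'

  after f: (2 3 5 6 4)
  after f: (2 5 4 3 6)
  after r': (1 6 5 3)(2 4)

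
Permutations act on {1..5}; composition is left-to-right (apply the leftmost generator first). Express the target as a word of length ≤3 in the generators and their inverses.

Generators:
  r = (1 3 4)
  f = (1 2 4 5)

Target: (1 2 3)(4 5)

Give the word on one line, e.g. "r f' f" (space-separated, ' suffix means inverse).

f r'

  after f: (1 2 4 5)
  after r': (1 2 3)(4 5)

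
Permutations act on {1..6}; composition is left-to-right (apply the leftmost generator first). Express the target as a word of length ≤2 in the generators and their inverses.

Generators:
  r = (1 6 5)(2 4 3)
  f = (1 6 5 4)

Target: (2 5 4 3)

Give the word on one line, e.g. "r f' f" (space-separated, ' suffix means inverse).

r f'

  after r: (1 6 5)(2 4 3)
  after f': (2 5 4 3)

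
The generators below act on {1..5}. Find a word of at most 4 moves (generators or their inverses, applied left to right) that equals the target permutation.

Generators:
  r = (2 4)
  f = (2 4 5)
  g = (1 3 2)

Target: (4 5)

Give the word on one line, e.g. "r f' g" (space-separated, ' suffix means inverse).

f r'

  after f: (2 4 5)
  after r': (4 5)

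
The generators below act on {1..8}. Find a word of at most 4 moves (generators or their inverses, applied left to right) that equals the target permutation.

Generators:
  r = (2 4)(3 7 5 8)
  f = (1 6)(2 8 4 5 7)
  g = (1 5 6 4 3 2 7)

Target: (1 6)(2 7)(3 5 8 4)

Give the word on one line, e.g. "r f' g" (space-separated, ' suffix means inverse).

  after f: (1 6)(2 8 4 5 7)
  after r: (1 6)(2 3 7 4 8)
  after r: (1 6)(2 7)(3 5 8 4)

f r r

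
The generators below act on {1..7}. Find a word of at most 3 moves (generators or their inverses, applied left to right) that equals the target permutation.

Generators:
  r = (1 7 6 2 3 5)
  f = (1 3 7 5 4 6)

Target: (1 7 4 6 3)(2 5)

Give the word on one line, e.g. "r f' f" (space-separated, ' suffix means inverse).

r' r' f

  after r': (1 5 3 2 6 7)
  after r': (1 3 6)(2 7 5)
  after f: (1 7 4 6 3)(2 5)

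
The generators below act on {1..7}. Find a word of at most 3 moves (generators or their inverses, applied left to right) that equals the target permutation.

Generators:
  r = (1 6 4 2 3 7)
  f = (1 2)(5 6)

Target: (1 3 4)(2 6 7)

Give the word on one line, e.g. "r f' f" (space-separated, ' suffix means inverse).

  after r': (1 7 3 2 4 6)
  after r': (1 3 4)(2 6 7)

r' r'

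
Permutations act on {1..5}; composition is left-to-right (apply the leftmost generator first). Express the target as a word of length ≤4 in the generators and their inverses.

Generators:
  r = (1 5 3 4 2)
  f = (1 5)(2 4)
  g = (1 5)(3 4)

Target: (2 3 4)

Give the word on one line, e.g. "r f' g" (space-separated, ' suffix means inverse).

f g'

  after f: (1 5)(2 4)
  after g': (2 3 4)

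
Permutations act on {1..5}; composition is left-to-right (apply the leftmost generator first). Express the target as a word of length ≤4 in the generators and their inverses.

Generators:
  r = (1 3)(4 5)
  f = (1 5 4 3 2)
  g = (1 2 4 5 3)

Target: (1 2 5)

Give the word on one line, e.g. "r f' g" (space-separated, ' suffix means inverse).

g r

  after g: (1 2 4 5 3)
  after r: (1 2 5)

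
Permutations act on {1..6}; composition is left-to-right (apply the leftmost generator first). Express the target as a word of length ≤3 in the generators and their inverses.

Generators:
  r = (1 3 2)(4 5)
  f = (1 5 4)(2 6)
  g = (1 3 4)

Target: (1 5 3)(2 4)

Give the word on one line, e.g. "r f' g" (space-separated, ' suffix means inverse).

  after g': (1 4 3)
  after r: (1 5 4 2)
  after g': (1 5 3)(2 4)

g' r g'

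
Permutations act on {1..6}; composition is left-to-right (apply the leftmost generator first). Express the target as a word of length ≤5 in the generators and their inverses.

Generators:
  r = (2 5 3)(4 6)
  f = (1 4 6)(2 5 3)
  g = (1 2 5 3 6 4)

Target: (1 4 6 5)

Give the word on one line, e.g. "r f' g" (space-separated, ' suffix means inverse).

f g f

  after f: (1 4 6)(2 5 3)
  after g: (2 3 5 6)
  after f: (1 4 6 5)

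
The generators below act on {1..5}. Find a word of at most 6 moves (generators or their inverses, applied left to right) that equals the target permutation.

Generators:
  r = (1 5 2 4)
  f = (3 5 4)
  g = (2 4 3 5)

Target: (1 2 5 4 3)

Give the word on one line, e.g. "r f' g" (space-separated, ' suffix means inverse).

f' r f g' f'

  after f': (3 4 5)
  after r: (1 5 3)(2 4)
  after f: (1 4 2 3)
  after g': (1 2 4 5 3)
  after f': (1 2 5 4 3)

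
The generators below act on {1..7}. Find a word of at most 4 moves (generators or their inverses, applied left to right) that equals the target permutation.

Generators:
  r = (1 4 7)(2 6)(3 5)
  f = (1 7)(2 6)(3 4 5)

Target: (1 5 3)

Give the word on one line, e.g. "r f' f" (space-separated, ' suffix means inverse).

  after f: (1 7)(2 6)(3 4 5)
  after r': (1 4 3)
  after f': (1 3 7)(2 6)(4 5)
  after f': (1 5 3)

f r' f' f'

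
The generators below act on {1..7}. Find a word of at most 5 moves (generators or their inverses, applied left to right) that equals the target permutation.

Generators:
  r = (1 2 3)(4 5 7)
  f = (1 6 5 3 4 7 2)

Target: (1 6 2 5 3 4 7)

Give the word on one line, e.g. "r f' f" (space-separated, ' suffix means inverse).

  after r: (1 2 3)(4 5 7)
  after f: (2 4 3 6 5)
  after f: (1 6 3 5)(2 7)
  after r': (1 6 2 5 3 4 7)

r f f r'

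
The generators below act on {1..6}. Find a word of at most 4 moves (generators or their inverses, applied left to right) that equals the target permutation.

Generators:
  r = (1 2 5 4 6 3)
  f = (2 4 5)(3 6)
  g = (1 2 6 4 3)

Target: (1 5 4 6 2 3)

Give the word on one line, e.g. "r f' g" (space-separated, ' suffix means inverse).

f r r

  after f: (2 4 5)(3 6)
  after r: (1 2 6)
  after r: (1 5 4 6 2 3)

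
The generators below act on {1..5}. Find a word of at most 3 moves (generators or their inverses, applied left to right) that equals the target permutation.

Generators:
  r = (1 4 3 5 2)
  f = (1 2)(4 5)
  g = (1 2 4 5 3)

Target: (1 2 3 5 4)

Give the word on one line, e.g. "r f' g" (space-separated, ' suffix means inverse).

  after g: (1 2 4 5 3)
  after f: (2 5 3)
  after r': (1 2 3 5 4)

g f r'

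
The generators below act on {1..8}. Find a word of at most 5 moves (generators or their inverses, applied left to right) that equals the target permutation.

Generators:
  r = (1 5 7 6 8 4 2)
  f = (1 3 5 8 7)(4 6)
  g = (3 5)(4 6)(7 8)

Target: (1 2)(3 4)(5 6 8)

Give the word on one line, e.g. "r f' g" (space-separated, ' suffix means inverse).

  after f: (1 3 5 8 7)(4 6)
  after r': (1 3)(2 4 7)(5 6 8)
  after r': (1 3 2 8)(4 5 7)
  after f': (2 5 8 7 6 4 3)
  after r': (1 2)(3 4)(5 6 8)

f r' r' f' r'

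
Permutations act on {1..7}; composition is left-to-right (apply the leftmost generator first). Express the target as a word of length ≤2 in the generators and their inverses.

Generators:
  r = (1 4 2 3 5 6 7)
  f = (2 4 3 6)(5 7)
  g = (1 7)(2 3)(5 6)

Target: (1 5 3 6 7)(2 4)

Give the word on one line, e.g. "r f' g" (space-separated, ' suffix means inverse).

  after g': (1 7)(2 3)(5 6)
  after f': (1 5 3 6 7)(2 4)

g' f'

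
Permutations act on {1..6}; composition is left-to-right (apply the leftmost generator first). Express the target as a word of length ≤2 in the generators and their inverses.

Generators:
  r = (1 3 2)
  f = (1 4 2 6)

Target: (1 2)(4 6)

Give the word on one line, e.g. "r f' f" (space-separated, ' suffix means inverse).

f' f'

  after f': (1 6 2 4)
  after f': (1 2)(4 6)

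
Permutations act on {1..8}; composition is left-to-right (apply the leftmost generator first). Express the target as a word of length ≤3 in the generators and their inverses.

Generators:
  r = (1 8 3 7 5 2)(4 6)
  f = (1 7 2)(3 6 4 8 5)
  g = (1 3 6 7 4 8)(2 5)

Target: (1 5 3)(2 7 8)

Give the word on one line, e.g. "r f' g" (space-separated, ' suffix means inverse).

  after r': (1 2 5 7 3 8)(4 6)
  after r': (1 5 3)(2 7 8)

r' r'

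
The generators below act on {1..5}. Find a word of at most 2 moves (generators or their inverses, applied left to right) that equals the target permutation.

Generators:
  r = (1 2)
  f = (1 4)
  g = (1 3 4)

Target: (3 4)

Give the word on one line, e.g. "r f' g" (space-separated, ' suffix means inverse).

  after f': (1 4)
  after g: (3 4)

f' g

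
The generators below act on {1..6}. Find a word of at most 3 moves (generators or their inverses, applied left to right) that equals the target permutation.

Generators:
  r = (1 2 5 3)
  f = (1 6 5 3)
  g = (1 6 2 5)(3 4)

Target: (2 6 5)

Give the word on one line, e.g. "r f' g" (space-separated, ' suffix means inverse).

  after r': (1 3 5 2)
  after f: (2 6 5)

r' f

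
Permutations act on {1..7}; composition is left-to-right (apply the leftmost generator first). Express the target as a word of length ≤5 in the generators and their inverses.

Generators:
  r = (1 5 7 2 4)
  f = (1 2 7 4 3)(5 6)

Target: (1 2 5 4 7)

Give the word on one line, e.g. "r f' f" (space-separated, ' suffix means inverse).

  after r: (1 5 7 2 4)
  after r: (1 7 4 5 2)
  after r: (1 2 5 4 7)

r r r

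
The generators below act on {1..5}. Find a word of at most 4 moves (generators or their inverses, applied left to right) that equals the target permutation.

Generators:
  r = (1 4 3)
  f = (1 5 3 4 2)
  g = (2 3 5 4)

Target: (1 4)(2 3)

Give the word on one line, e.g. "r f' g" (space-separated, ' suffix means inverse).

g f' r' g'

  after g: (2 3 5 4)
  after f': (1 2 5 3)
  after r': (1 2 5 4)
  after g': (1 4)(2 3)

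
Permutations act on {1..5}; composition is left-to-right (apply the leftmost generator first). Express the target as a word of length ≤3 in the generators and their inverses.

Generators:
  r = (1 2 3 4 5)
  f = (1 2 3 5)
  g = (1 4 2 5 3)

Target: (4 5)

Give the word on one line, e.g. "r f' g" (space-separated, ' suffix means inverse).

g' g' f

  after g': (1 3 5 2 4)
  after g': (1 5 4 3 2)
  after f: (4 5)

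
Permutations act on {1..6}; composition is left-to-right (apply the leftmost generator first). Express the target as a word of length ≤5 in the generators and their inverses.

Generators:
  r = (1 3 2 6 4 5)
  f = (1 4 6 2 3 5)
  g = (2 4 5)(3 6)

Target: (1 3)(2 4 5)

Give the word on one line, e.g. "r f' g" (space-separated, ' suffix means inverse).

f f g'

  after f: (1 4 6 2 3 5)
  after f: (1 6 3)(2 5 4)
  after g': (1 3)(2 4 5)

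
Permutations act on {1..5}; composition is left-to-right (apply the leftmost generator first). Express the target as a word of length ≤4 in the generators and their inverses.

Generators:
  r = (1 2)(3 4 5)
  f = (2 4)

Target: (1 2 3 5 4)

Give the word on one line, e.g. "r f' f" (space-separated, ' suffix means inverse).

  after f': (2 4)
  after r': (1 2 3 5 4)

f' r'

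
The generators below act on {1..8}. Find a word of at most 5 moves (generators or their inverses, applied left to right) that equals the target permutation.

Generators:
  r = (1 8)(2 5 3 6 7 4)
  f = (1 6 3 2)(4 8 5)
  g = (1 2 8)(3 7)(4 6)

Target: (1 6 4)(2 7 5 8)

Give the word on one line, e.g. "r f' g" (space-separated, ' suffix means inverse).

  after g': (1 8 2)(3 7)(4 6)
  after f': (1 4)(3 7 6 5 8)
  after r': (1 7 3 6 2 4 8 5)
  after r': (1 6 4)(2 7 5 8)

g' f' r' r'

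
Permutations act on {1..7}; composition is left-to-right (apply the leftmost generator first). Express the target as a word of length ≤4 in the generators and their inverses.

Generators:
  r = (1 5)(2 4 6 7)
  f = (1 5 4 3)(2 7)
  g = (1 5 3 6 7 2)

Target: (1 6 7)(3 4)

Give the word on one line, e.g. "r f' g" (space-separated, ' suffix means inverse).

f' g

  after f': (1 3 4 5)(2 7)
  after g: (1 6 7)(3 4)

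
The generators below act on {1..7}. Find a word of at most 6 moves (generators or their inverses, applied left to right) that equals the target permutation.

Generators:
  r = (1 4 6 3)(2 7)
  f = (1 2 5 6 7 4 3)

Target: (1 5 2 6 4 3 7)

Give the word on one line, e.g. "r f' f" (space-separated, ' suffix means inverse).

  after r': (1 3 6 4)(2 7)
  after r': (1 6)(3 4)
  after f': (1 5 2)(3 7 6)
  after r: (1 5 7 3 2 4 6)
  after r: (1 5 2 6 4 3 7)

r' r' f' r r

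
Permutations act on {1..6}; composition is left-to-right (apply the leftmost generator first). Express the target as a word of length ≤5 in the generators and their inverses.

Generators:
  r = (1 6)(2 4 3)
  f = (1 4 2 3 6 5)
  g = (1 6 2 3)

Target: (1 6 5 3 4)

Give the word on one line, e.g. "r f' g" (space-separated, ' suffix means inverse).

r f' g' g'

  after r: (1 6)(2 4 3)
  after f': (1 3 4 2)(5 6)
  after g': (1 2 3 4 6 5)
  after g': (1 6 5 3 4)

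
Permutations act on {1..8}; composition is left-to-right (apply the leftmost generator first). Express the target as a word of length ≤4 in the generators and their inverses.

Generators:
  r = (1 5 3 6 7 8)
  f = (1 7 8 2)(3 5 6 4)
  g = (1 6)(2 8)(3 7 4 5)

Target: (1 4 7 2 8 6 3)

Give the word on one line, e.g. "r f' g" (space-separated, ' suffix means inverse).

  after r: (1 5 3 6 7 8)
  after g': (1 4 7 2 8 6 3)

r g'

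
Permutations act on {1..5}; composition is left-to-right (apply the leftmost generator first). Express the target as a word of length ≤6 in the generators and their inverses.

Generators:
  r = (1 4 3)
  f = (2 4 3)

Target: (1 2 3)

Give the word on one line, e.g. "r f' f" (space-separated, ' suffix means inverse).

r r f r

  after r: (1 4 3)
  after r: (1 3 4)
  after f: (1 2 4)
  after r: (1 2 3)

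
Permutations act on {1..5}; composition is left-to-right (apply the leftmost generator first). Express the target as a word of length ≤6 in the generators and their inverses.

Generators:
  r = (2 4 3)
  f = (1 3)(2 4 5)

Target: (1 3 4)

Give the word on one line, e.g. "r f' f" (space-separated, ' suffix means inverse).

f' r' f' r'

  after f': (1 3)(2 5 4)
  after r': (1 4 3)(2 5)
  after f': (1 2 4)
  after r': (1 3 4)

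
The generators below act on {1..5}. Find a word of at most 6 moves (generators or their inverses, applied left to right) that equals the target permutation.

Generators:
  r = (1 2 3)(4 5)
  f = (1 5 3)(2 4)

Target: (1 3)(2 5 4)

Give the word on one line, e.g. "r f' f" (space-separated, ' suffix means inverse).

r f r f' r'

  after r: (1 2 3)(4 5)
  after f: (1 4 3 5 2)
  after r: (1 5 3 4)
  after f': (2 4 3)
  after r': (1 3)(2 5 4)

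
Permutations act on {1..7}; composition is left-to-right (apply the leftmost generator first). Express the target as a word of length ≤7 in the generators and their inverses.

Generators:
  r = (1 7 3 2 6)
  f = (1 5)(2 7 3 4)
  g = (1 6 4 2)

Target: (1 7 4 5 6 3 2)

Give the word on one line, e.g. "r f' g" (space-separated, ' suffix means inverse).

r g' g' f r'

  after r: (1 7 3 2 6)
  after g': (1 7 3 4 6 2)
  after g': (1 7 3 6 4)
  after f: (1 3 6 2 7 4 5)
  after r': (1 7 4 5 6 3 2)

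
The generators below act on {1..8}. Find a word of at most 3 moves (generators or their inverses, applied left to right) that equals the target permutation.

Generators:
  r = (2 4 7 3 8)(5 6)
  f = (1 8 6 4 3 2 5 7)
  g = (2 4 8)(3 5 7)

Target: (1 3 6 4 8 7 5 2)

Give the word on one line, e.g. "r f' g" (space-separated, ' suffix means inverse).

  after r': (2 8 3 7 4)(5 6)
  after f': (1 7 6 2)(3 5 8 4)
  after r: (1 3 6 4 8 7 5 2)

r' f' r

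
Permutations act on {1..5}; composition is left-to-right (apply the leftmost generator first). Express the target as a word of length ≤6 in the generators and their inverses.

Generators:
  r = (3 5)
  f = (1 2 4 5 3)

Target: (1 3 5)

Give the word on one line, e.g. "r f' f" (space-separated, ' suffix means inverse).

  after r: (3 5)
  after f': (1 3 4 2)
  after r': (1 5 3 4 2)
  after f: (1 3 5)

r f' r' f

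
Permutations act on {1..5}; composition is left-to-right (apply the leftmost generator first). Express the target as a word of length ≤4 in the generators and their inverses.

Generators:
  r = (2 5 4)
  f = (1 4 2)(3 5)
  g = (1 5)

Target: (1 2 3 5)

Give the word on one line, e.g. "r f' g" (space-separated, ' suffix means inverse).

f' r' f g

  after f': (1 2 4)(3 5)
  after r': (1 4)(2 5 3)
  after f: (1 2 3)
  after g: (1 2 3 5)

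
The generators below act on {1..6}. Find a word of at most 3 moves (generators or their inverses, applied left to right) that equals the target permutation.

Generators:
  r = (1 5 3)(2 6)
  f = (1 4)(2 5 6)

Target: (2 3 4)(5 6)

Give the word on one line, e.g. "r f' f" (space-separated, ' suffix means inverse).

f r f'

  after f: (1 4)(2 5 6)
  after r: (1 4 5 2 3)
  after f': (2 3 4)(5 6)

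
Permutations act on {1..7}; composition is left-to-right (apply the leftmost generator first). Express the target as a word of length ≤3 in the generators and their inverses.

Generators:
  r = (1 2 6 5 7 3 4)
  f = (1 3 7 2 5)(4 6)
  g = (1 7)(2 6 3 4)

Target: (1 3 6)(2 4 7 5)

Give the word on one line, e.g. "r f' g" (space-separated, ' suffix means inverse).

g f'

  after g: (1 7)(2 6 3 4)
  after f': (1 3 6)(2 4 7 5)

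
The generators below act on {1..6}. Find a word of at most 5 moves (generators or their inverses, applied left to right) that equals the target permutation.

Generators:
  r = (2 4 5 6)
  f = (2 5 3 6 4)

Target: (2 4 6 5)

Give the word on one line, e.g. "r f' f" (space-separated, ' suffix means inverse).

r' f r' f r'

  after r': (2 6 5 4)
  after f: (2 4 5)(3 6)
  after r': (3 5 6)
  after f: (2 5 4)
  after r': (2 4 6 5)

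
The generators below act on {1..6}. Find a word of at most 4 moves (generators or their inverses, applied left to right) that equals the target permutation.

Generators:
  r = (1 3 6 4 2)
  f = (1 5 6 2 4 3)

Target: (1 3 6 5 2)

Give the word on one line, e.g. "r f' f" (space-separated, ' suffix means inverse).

r' f f

  after r': (1 2 4 6 3)
  after f: (1 4 2 3 5 6)
  after f: (1 3 6 5 2)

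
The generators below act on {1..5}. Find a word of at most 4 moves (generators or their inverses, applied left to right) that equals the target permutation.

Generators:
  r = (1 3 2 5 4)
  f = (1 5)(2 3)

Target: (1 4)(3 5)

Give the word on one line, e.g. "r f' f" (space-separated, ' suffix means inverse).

  after f: (1 5)(2 3)
  after r: (1 4)(3 5)

f r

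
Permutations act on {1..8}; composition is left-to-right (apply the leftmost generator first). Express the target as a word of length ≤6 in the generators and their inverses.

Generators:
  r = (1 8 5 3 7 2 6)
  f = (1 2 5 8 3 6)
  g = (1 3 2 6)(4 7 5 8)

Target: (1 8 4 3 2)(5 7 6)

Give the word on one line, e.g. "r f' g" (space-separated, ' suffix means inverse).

  after g: (1 3 2 6)(4 7 5 8)
  after r': (1 5)(3 7 8 4)
  after f': (1 2)(3 7 5 6)(4 8)
  after f': (2 6 8 4 5 3 7)
  after r: (1 8 4 3 2)(5 7 6)

g r' f' f' r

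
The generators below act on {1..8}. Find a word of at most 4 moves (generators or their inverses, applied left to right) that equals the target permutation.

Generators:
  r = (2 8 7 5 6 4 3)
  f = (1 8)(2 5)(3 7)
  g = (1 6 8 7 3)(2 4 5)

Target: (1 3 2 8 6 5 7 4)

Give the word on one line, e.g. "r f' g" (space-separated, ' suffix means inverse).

  after f: (1 8)(2 5)(3 7)
  after r: (1 7 2 6 4 3 5 8)
  after g: (1 3 2 8 6 5 7 4)

f r g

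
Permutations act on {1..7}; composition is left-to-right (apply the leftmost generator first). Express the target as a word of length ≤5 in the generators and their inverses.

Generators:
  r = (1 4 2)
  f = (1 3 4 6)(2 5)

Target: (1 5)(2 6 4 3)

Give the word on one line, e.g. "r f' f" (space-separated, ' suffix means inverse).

  after f: (1 3 4 6)(2 5)
  after r: (1 3 2 5)(4 6)
  after f: (1 4)(3 5)
  after r: (1 2)(3 5)
  after f': (1 5)(2 6 4 3)

f r f r f'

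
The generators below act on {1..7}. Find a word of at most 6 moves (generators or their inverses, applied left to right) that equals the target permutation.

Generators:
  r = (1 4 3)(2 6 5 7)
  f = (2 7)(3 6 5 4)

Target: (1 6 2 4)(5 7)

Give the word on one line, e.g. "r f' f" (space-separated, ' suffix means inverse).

f' r' f' r f

  after f': (2 7)(3 4 5 6)
  after r': (1 3)(2 5)(4 6)
  after f': (1 4 3)(2 6 5 7)
  after r: (1 3 4)(2 5)(6 7)
  after f: (1 6 2 4)(5 7)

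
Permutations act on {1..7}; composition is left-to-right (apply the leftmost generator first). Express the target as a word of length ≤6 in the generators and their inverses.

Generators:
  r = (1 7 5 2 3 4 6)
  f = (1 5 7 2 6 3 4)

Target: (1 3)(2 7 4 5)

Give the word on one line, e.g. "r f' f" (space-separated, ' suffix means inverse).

  after f: (1 5 7 2 6 3 4)
  after f: (1 7 6 4 5 2 3)
  after r': (3 6)(4 7)
  after r': (1 6 2 5 7 3 4)
  after f: (1 3)(2 7 4 5)

f f r' r' f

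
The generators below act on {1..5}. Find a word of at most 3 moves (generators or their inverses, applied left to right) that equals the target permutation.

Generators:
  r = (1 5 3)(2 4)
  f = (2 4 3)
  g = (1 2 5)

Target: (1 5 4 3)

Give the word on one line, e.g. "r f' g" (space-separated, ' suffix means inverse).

r f'

  after r: (1 5 3)(2 4)
  after f': (1 5 4 3)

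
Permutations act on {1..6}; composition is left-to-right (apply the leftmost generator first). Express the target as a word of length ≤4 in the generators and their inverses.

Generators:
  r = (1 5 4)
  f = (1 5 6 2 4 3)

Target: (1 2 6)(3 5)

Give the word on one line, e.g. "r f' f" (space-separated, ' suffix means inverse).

  after r': (1 4 5)
  after f': (1 2 6 5 3 4)
  after r: (1 2 6 4 5 3)
  after r: (1 2 6)(3 5)

r' f' r r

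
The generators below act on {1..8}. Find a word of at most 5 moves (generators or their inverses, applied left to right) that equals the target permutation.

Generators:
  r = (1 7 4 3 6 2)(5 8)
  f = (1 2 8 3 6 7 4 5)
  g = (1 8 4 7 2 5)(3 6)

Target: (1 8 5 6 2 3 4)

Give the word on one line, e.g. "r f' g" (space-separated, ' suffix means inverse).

  after f: (1 2 8 3 6 7 4 5)
  after g': (1 7 8 6 4 2)
  after r: (1 4)(2 7 5 8)(3 6)
  after f: (1 5 3 7)(2 4)
  after r: (1 8 5 6 2 3 4)

f g' r f r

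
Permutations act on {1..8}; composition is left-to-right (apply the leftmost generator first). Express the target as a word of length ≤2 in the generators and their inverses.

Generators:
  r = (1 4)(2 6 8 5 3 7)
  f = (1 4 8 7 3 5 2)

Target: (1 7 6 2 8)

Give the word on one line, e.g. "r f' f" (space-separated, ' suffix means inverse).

f' r'

  after f': (1 2 5 3 7 8 4)
  after r': (1 7 6 2 8)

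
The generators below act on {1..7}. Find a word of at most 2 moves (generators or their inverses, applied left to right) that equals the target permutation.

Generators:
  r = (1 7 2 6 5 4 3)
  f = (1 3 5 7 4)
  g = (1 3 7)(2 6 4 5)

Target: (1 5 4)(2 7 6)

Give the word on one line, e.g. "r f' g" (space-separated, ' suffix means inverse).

f' r'

  after f': (1 4 7 5 3)
  after r': (1 5 4)(2 7 6)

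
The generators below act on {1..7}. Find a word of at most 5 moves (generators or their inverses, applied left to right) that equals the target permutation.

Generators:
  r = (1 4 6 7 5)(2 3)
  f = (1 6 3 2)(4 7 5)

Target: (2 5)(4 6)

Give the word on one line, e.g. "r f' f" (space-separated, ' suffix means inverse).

r' f' r' f'

  after r': (1 5 7 6 4)(2 3)
  after f': (1 7)(2 6 5 4)
  after r': (1 6 7 5)(2 4 3)
  after f': (2 5)(4 6)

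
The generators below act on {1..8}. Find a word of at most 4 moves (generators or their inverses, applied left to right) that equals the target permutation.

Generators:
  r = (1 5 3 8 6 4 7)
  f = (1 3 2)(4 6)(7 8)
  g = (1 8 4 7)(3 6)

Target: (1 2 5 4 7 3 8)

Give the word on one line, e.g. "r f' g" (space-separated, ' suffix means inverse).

f' r' g g

  after f': (1 2 3)(4 6)(7 8)
  after r': (1 2 5)(3 7)(4 8)
  after g: (1 2 5 8 7 6 3)
  after g: (1 2 5 4 7 3 8)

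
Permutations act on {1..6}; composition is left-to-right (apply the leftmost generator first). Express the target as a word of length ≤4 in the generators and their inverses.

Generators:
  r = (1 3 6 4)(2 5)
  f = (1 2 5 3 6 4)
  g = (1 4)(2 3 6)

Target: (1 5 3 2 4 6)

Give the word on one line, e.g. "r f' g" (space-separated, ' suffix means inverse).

r f g f

  after r: (1 3 6 4)(2 5)
  after f: (1 6)(2 3 4)
  after g: (1 2 6 4 3)
  after f: (1 5 3 2 4 6)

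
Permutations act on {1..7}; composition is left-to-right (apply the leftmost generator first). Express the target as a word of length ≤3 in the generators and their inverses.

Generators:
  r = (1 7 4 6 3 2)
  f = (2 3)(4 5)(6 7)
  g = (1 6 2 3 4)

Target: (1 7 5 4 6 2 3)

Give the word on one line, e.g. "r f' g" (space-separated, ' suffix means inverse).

r' g' f

  after r': (1 2 3 6 4 7)
  after g': (1 6 3)(4 7)
  after f: (1 7 5 4 6 2 3)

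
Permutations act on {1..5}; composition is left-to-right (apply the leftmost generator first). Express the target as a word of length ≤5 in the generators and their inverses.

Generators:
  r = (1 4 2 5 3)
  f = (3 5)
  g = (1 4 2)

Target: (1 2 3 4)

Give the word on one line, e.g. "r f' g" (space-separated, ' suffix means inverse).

  after g': (1 2 4)
  after g': (1 4 2)
  after f': (1 4 2)(3 5)
  after r': (2 3)
  after g': (1 2 3 4)

g' g' f' r' g'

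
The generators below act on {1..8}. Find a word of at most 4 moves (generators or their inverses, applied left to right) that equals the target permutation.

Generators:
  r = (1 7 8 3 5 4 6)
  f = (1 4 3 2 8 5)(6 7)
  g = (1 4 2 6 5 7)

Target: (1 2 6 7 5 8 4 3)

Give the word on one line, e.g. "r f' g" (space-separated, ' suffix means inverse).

  after r': (1 6 4 5 3 8 7)
  after r': (1 4 3 7 6 5 8)
  after g: (1 2 6 7 5 8 4 3)

r' r' g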